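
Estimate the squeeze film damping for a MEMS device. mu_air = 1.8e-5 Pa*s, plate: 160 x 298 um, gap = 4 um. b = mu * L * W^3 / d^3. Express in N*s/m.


Step 1: Convert to SI.
L = 160e-6 m, W = 298e-6 m, d = 4e-6 m
Step 2: W^3 = (298e-6)^3 = 2.65e-11 m^3
Step 3: d^3 = (4e-6)^3 = 6.40e-17 m^3
Step 4: b = 1.8e-5 * 160e-6 * 2.65e-11 / 6.40e-17
b = 1.19e-03 N*s/m


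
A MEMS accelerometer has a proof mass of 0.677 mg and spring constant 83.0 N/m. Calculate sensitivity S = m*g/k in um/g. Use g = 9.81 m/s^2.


Step 1: Convert mass: m = 0.677 mg = 6.77e-07 kg
Step 2: S = m * g / k = 6.77e-07 * 9.81 / 83.0
Step 3: S = 8.00e-08 m/g
Step 4: Convert to um/g: S = 0.08 um/g


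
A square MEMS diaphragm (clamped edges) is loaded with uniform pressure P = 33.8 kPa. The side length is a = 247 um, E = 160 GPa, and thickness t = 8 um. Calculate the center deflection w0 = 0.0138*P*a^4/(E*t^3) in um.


Step 1: Convert pressure to compatible units (E is in GPa, so P in GPa).
P = 33.8 kPa = 33.8e-6 GPa
Step 2: Compute numerator: 0.0138 * P * a^4.
a^4 = 247^4 = 3722098081
numerator = 0.0138 * 33.8e-6 * 3722098081 = 1.7361e+03
Step 3: Compute denominator: E * t^3 = 160 * 8^3 = 81920
Step 4: w0 = numerator / denominator = 1.7361e+03 / 81920 = 0.0212 um


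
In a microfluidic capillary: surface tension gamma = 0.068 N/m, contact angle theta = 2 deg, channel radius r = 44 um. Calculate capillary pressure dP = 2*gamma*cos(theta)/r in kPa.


Step 1: cos(2 deg) = 0.9994
Step 2: Convert r to m: r = 44e-6 m
Step 3: dP = 2 * 0.068 * 0.9994 / 44e-6 = 3089.1 Pa
Step 4: Convert Pa to kPa (divide by 1000).
dP = 3.09 kPa


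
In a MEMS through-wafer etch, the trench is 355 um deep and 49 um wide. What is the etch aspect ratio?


Step 1: AR = depth / width
Step 2: AR = 355 / 49
AR = 7.2


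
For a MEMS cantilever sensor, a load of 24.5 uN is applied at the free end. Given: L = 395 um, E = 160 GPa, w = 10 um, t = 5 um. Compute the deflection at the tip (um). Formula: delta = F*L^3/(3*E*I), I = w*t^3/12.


Step 1: Calculate the second moment of area.
I = w * t^3 / 12 = 10 * 5^3 / 12 = 104.1667 um^4
Step 2: Convert E to consistent units (1 GPa = 1000 uN/um^2).
E = 160 GPa = 160000 uN/um^2
Step 3: Calculate tip deflection.
delta = F * L^3 / (3 * E * I)
delta = 24.5 * 395^3 / (3 * 160000 * 104.1667)
delta = 30.1986 um


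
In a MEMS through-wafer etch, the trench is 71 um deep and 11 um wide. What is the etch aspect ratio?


Step 1: AR = depth / width
Step 2: AR = 71 / 11
AR = 6.5


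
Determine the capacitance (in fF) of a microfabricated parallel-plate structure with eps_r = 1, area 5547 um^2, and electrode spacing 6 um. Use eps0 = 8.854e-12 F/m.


Step 1: Convert area to m^2: A = 5547e-12 m^2
Step 2: Convert gap to m: d = 6e-6 m
Step 3: C = eps0 * eps_r * A / d
C = 8.854e-12 * 1 * 5547e-12 / 6e-6
Step 4: Convert to fF (multiply by 1e15).
C = 8.19 fF


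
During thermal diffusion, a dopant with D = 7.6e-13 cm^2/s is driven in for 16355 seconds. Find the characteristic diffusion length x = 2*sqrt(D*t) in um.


Step 1: Compute D*t = 7.6e-13 * 16355 = 1.24298e-08 cm^2
Step 2: sqrt(D*t) = 1.1149e-04 cm
Step 3: x = 2 * 1.1149e-04 cm = 2.2298e-04 cm
Step 4: Convert to um (1 cm = 1e4 um): x = 2.23 um


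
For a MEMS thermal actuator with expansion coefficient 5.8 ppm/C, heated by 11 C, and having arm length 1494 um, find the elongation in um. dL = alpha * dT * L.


Step 1: Convert CTE: alpha = 5.8 ppm/C = 5.8e-6 /C
Step 2: dL = 5.8e-6 * 11 * 1494
dL = 0.0953 um


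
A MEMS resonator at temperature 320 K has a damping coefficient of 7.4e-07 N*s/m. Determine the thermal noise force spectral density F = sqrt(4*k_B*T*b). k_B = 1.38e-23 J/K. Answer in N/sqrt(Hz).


Step 1: Compute 4 * k_B * T * b
= 4 * 1.38e-23 * 320 * 7.4e-07
= 1.3071e-26 N^2/Hz
Step 2: F_noise = sqrt(1.3071e-26)
F_noise = 1.14e-13 N/sqrt(Hz)


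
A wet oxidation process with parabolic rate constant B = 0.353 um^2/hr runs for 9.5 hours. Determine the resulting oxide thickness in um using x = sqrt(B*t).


Step 1: Compute B*t = 0.353 * 9.5 = 3.3535
Step 2: x = sqrt(3.3535)
x = 1.831 um


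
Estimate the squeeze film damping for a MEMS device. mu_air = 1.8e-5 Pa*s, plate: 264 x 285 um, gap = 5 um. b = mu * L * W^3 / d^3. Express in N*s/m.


Step 1: Convert to SI.
L = 264e-6 m, W = 285e-6 m, d = 5e-6 m
Step 2: W^3 = (285e-6)^3 = 2.31e-11 m^3
Step 3: d^3 = (5e-6)^3 = 1.25e-16 m^3
Step 4: b = 1.8e-5 * 264e-6 * 2.31e-11 / 1.25e-16
b = 8.80e-04 N*s/m


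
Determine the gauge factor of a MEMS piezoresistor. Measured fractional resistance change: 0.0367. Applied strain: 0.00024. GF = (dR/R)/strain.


Step 1: Identify values.
dR/R = 0.0367, strain = 0.00024
Step 2: GF = (dR/R) / strain = 0.0367 / 0.00024
GF = 152.9


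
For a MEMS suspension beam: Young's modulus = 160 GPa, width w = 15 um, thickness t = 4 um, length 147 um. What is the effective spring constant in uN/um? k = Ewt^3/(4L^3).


Step 1: Convert E to consistent units (1 GPa = 1000 uN/um^2).
E = 160 GPa = 160000 uN/um^2
Step 2: Compute t^3 = 4^3 = 64
Step 3: Compute L^3 = 147^3 = 3176523
Step 4: k = 160000 * 15 * 64 / (4 * 3176523)
k = 12.0887 uN/um


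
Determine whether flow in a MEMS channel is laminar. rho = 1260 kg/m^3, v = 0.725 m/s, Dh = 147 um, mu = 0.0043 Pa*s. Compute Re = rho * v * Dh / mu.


Step 1: Convert Dh to meters: Dh = 147e-6 m
Step 2: Re = rho * v * Dh / mu
Re = 1260 * 0.725 * 147e-6 / 0.0043
Re = 31.229
Since Re = 31.229 is below ~2300, the flow is laminar.


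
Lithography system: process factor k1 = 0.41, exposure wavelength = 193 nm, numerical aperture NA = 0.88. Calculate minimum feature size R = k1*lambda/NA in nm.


Step 1: Identify values: k1 = 0.41, lambda = 193 nm, NA = 0.88
Step 2: R = k1 * lambda / NA
R = 0.41 * 193 / 0.88
R = 89.9 nm


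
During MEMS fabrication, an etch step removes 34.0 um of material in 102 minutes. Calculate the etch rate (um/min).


Step 1: Etch rate = depth / time
Step 2: rate = 34.0 / 102
rate = 0.333 um/min


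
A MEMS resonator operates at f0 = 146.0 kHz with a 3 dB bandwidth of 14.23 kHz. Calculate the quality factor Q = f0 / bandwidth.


Step 1: Q = f0 / bandwidth
Step 2: Q = 146.0 / 14.23
Q = 10.3


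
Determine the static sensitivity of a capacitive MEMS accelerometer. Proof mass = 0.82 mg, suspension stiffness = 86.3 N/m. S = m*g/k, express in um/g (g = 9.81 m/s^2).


Step 1: Convert mass: m = 0.82 mg = 8.20e-07 kg
Step 2: S = m * g / k = 8.20e-07 * 9.81 / 86.3
Step 3: S = 9.32e-08 m/g
Step 4: Convert to um/g: S = 0.093 um/g


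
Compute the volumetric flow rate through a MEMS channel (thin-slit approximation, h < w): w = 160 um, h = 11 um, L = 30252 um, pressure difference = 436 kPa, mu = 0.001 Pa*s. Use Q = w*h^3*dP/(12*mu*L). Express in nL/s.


Step 1: Convert all dimensions to SI (meters).
w = 160e-6 m, h = 11e-6 m, L = 30252e-6 m, dP = 436e3 Pa
Step 2: Q = w * h^3 * dP / (12 * mu * L)
Q = 160e-6 * (11e-6)^3 * 436e3 / (12 * 0.001 * 30252e-6) = 2.557698e-10 m^3/s
Step 3: Convert Q from m^3/s to nL/s (1 m^3 = 1e12 nL, so multiply by 1e12).
Q = 255.77 nL/s


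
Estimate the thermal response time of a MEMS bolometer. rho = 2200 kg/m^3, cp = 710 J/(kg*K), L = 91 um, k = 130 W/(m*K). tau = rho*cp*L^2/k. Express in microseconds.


Step 1: Convert L to m: L = 91e-6 m
Step 2: L^2 = (91e-6)^2 = 8.281e-09 m^2
Step 3: tau = 2200 * 710 * 8.281e-09 / 130 = 9.94994e-05 s
Step 4: Convert to microseconds (multiply by 1e6).
tau = 99.499 us


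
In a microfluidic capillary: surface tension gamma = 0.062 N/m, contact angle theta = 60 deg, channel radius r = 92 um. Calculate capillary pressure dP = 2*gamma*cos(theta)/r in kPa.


Step 1: cos(60 deg) = 0.5
Step 2: Convert r to m: r = 92e-6 m
Step 3: dP = 2 * 0.062 * 0.5 / 92e-6 = 673.9 Pa
Step 4: Convert Pa to kPa (divide by 1000).
dP = 0.67 kPa


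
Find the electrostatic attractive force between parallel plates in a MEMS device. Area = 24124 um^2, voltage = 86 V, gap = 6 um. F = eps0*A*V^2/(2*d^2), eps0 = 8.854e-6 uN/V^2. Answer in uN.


Step 1: Identify parameters.
eps0 = 8.854e-6 uN/V^2, A = 24124 um^2, V = 86 V, d = 6 um
Step 2: Compute V^2 = 86^2 = 7396
Step 3: Compute d^2 = 6^2 = 36
Step 4: F = 0.5 * 8.854e-6 * 24124 * 7396 / 36
F = 21.941 uN


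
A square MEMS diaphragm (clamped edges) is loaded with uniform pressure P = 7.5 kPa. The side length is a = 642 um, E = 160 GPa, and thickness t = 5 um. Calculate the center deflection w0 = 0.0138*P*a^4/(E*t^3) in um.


Step 1: Convert pressure to compatible units (E is in GPa, so P in GPa).
P = 7.5 kPa = 7.5e-6 GPa
Step 2: Compute numerator: 0.0138 * P * a^4.
a^4 = 642^4 = 169879162896
numerator = 0.0138 * 7.5e-6 * 169879162896 = 1.75825e+04
Step 3: Compute denominator: E * t^3 = 160 * 5^3 = 20000
Step 4: w0 = numerator / denominator = 1.75825e+04 / 20000 = 0.8791 um


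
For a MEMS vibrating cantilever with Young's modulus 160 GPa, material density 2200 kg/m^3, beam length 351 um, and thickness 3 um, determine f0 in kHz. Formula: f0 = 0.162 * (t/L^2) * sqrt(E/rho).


Step 1: Convert units to SI.
t_SI = 3e-6 m, L_SI = 351e-6 m
Step 2: Calculate sqrt(E/rho).
sqrt(160e9 / 2200) = 8528.03 m/s
Step 3: Compute f0.
f0 = 0.162 * 3e-6 / (351e-6)^2 * 8528.03 = 33641.1 Hz = 33.64 kHz


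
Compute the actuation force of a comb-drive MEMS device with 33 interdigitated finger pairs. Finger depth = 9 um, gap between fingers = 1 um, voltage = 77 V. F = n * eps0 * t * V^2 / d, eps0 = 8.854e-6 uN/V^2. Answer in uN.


Step 1: Parameters: n=33, eps0=8.854e-6 uN/V^2, t=9 um, V=77 V, d=1 um
Step 2: V^2 = 5929
Step 3: F = 33 * 8.854e-6 * 9 * 5929 / 1
F = 15.591 uN


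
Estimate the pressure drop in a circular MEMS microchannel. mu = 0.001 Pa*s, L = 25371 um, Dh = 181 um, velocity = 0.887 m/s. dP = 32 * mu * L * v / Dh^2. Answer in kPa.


Step 1: Convert to SI: L = 25371e-6 m, Dh = 181e-6 m
Step 2: dP = 32 * 0.001 * 25371e-6 * 0.887 / (181e-6)^2
Step 3: dP = 21981.33 Pa
Step 4: Convert to kPa: dP = 21.98 kPa


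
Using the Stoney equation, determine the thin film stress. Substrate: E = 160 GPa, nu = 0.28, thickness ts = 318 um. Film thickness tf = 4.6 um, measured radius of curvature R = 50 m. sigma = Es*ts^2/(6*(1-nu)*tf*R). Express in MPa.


Step 1: Compute numerator: Es * ts^2 = 160 * 318^2 = 16179840 (GPa*um^2)
Step 2: Compute denominator (R in um): 6*(1-nu)*tf*R = 6*0.72*4.6*50e6 = 993600000.0 (um^2)
Step 3: sigma (GPa) = 16179840 / 993600000.0 = 1.6284e-02 GPa
Step 4: Convert to MPa (x1000): sigma = 16.3 MPa


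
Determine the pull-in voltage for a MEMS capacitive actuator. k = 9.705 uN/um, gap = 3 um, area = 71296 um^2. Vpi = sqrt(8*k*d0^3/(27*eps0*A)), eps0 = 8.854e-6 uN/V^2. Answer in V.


Step 1: Compute numerator: 8 * k * d0^3 = 8 * 9.705 * 3^3 = 2096.28
Step 2: Compute denominator: 27 * eps0 * A = 27 * 8.854e-6 * 71296 = 17.043879
Step 3: Vpi = sqrt(2096.28 / 17.043879)
Vpi = 11.09 V


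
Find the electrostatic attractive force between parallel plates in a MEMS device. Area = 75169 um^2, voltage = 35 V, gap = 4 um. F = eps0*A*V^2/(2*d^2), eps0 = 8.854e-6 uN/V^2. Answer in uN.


Step 1: Identify parameters.
eps0 = 8.854e-6 uN/V^2, A = 75169 um^2, V = 35 V, d = 4 um
Step 2: Compute V^2 = 35^2 = 1225
Step 3: Compute d^2 = 4^2 = 16
Step 4: F = 0.5 * 8.854e-6 * 75169 * 1225 / 16
F = 25.478 uN


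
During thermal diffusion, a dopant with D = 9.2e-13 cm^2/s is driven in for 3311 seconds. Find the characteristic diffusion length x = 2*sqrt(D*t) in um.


Step 1: Compute D*t = 9.2e-13 * 3311 = 3.04612e-09 cm^2
Step 2: sqrt(D*t) = 5.51917e-05 cm
Step 3: x = 2 * 5.51917e-05 cm = 1.103834e-04 cm
Step 4: Convert to um (1 cm = 1e4 um): x = 1.104 um


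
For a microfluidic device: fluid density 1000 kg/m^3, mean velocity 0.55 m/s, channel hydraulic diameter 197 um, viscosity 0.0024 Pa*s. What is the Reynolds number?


Step 1: Convert Dh to meters: Dh = 197e-6 m
Step 2: Re = rho * v * Dh / mu
Re = 1000 * 0.55 * 197e-6 / 0.0024
Re = 45.146


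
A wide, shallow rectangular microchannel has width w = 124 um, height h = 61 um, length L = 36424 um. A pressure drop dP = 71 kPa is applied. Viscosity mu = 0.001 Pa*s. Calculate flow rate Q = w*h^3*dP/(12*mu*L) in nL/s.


Step 1: Convert all dimensions to SI (meters).
w = 124e-6 m, h = 61e-6 m, L = 36424e-6 m, dP = 71e3 Pa
Step 2: Q = w * h^3 * dP / (12 * mu * L)
Q = 124e-6 * (61e-6)^3 * 71e3 / (12 * 0.001 * 36424e-6) = 4.5719414e-09 m^3/s
Step 3: Convert Q from m^3/s to nL/s (1 m^3 = 1e12 nL, so multiply by 1e12).
Q = 4571.941 nL/s


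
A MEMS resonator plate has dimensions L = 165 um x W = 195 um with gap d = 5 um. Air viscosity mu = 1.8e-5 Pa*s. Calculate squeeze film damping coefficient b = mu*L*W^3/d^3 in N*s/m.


Step 1: Convert to SI.
L = 165e-6 m, W = 195e-6 m, d = 5e-6 m
Step 2: W^3 = (195e-6)^3 = 7.41e-12 m^3
Step 3: d^3 = (5e-6)^3 = 1.25e-16 m^3
Step 4: b = 1.8e-5 * 165e-6 * 7.41e-12 / 1.25e-16
b = 1.76e-04 N*s/m


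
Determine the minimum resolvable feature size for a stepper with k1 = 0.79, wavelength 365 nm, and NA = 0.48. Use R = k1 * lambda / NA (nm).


Step 1: Identify values: k1 = 0.79, lambda = 365 nm, NA = 0.48
Step 2: R = k1 * lambda / NA
R = 0.79 * 365 / 0.48
R = 600.7 nm


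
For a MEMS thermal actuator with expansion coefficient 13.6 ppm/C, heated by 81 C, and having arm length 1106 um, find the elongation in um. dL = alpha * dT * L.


Step 1: Convert CTE: alpha = 13.6 ppm/C = 13.6e-6 /C
Step 2: dL = 13.6e-6 * 81 * 1106
dL = 1.2184 um


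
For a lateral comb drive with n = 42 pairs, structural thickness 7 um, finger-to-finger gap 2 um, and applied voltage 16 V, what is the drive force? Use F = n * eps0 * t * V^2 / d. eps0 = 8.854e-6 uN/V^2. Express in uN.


Step 1: Parameters: n=42, eps0=8.854e-6 uN/V^2, t=7 um, V=16 V, d=2 um
Step 2: V^2 = 256
Step 3: F = 42 * 8.854e-6 * 7 * 256 / 2
F = 0.333 uN


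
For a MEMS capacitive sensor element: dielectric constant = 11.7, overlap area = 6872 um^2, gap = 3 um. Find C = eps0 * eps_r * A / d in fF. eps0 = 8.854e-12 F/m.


Step 1: Convert area to m^2: A = 6872e-12 m^2
Step 2: Convert gap to m: d = 3e-6 m
Step 3: C = eps0 * eps_r * A / d
C = 8.854e-12 * 11.7 * 6872e-12 / 3e-6
Step 4: Convert to fF (multiply by 1e15).
C = 237.29 fF


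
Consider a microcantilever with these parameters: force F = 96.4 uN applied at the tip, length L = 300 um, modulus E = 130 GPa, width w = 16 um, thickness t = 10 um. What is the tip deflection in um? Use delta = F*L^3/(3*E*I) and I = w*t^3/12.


Step 1: Calculate the second moment of area.
I = w * t^3 / 12 = 16 * 10^3 / 12 = 1333.3333 um^4
Step 2: Convert E to consistent units (1 GPa = 1000 uN/um^2).
E = 130 GPa = 130000 uN/um^2
Step 3: Calculate tip deflection.
delta = F * L^3 / (3 * E * I)
delta = 96.4 * 300^3 / (3 * 130000 * 1333.3333)
delta = 5.0054 um


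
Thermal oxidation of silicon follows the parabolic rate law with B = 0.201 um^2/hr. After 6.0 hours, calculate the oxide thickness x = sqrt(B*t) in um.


Step 1: Compute B*t = 0.201 * 6.0 = 1.206
Step 2: x = sqrt(1.206)
x = 1.098 um


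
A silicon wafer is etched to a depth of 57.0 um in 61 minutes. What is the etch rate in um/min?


Step 1: Etch rate = depth / time
Step 2: rate = 57.0 / 61
rate = 0.934 um/min


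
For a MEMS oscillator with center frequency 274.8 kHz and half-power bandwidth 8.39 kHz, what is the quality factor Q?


Step 1: Q = f0 / bandwidth
Step 2: Q = 274.8 / 8.39
Q = 32.8


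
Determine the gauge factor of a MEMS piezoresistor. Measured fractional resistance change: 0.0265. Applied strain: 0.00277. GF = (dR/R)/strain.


Step 1: Identify values.
dR/R = 0.0265, strain = 0.00277
Step 2: GF = (dR/R) / strain = 0.0265 / 0.00277
GF = 9.6


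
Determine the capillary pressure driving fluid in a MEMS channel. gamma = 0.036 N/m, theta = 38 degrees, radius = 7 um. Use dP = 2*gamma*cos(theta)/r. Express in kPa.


Step 1: cos(38 deg) = 0.788
Step 2: Convert r to m: r = 7e-6 m
Step 3: dP = 2 * 0.036 * 0.788 / 7e-6 = 8105.1 Pa
Step 4: Convert Pa to kPa (divide by 1000).
dP = 8.11 kPa


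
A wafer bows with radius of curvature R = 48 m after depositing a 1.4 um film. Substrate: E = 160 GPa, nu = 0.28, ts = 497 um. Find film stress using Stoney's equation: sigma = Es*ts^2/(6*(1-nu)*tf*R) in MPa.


Step 1: Compute numerator: Es * ts^2 = 160 * 497^2 = 39521440 (GPa*um^2)
Step 2: Compute denominator (R in um): 6*(1-nu)*tf*R = 6*0.72*1.4*48e6 = 290304000.0 (um^2)
Step 3: sigma (GPa) = 39521440 / 290304000.0 = 1.36138e-01 GPa
Step 4: Convert to MPa (x1000): sigma = 136.1 MPa


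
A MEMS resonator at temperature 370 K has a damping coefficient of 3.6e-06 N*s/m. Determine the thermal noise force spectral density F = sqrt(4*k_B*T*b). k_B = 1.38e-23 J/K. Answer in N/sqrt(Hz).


Step 1: Compute 4 * k_B * T * b
= 4 * 1.38e-23 * 370 * 3.6e-06
= 7.3526e-26 N^2/Hz
Step 2: F_noise = sqrt(7.3526e-26)
F_noise = 2.71e-13 N/sqrt(Hz)


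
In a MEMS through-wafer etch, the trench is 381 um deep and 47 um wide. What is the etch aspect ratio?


Step 1: AR = depth / width
Step 2: AR = 381 / 47
AR = 8.1


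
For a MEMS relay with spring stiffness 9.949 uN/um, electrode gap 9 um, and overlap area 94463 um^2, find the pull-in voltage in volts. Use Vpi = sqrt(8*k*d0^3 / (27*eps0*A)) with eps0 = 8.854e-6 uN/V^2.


Step 1: Compute numerator: 8 * k * d0^3 = 8 * 9.949 * 9^3 = 58022.568
Step 2: Compute denominator: 27 * eps0 * A = 27 * 8.854e-6 * 94463 = 22.582136
Step 3: Vpi = sqrt(58022.568 / 22.582136)
Vpi = 50.69 V


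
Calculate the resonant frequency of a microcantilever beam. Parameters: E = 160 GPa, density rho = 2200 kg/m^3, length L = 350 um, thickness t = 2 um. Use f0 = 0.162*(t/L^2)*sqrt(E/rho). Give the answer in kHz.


Step 1: Convert units to SI.
t_SI = 2e-6 m, L_SI = 350e-6 m
Step 2: Calculate sqrt(E/rho).
sqrt(160e9 / 2200) = 8528.03 m/s
Step 3: Compute f0.
f0 = 0.162 * 2e-6 / (350e-6)^2 * 8528.03 = 22555.8 Hz = 22.56 kHz


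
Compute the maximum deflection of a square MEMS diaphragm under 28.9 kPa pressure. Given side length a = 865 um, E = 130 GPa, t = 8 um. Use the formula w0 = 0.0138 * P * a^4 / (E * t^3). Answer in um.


Step 1: Convert pressure to compatible units (E is in GPa, so P in GPa).
P = 28.9 kPa = 28.9e-6 GPa
Step 2: Compute numerator: 0.0138 * P * a^4.
a^4 = 865^4 = 559840650625
numerator = 0.0138 * 28.9e-6 * 559840650625 = 2.232756e+05
Step 3: Compute denominator: E * t^3 = 130 * 8^3 = 66560
Step 4: w0 = numerator / denominator = 2.232756e+05 / 66560 = 3.3545 um


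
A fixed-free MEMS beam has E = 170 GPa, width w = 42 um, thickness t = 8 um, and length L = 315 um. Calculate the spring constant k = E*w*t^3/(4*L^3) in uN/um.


Step 1: Convert E to consistent units (1 GPa = 1000 uN/um^2).
E = 170 GPa = 170000 uN/um^2
Step 2: Compute t^3 = 8^3 = 512
Step 3: Compute L^3 = 315^3 = 31255875
Step 4: k = 170000 * 42 * 512 / (4 * 31255875)
k = 29.2399 uN/um


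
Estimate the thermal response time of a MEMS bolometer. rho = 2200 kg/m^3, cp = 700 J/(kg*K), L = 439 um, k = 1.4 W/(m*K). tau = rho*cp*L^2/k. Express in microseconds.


Step 1: Convert L to m: L = 439e-6 m
Step 2: L^2 = (439e-6)^2 = 1.92721e-07 m^2
Step 3: tau = 2200 * 700 * 1.92721e-07 / 1.4 = 2.119931e-01 s
Step 4: Convert to microseconds (multiply by 1e6).
tau = 211993.1 us


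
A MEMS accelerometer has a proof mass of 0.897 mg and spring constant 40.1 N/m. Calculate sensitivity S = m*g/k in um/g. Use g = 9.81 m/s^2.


Step 1: Convert mass: m = 0.897 mg = 8.97e-07 kg
Step 2: S = m * g / k = 8.97e-07 * 9.81 / 40.1
Step 3: S = 2.19e-07 m/g
Step 4: Convert to um/g: S = 0.219 um/g


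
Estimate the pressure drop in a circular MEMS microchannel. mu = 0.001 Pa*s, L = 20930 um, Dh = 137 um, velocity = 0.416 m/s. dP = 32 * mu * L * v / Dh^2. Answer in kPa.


Step 1: Convert to SI: L = 20930e-6 m, Dh = 137e-6 m
Step 2: dP = 32 * 0.001 * 20930e-6 * 0.416 / (137e-6)^2
Step 3: dP = 14844.70 Pa
Step 4: Convert to kPa: dP = 14.84 kPa


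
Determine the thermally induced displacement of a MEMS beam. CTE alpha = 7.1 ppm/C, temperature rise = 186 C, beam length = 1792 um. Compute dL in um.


Step 1: Convert CTE: alpha = 7.1 ppm/C = 7.1e-6 /C
Step 2: dL = 7.1e-6 * 186 * 1792
dL = 2.3665 um


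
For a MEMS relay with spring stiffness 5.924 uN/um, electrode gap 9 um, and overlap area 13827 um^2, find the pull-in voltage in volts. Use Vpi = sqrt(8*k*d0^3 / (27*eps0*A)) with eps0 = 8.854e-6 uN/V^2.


Step 1: Compute numerator: 8 * k * d0^3 = 8 * 5.924 * 9^3 = 34548.768
Step 2: Compute denominator: 27 * eps0 * A = 27 * 8.854e-6 * 13827 = 3.305455
Step 3: Vpi = sqrt(34548.768 / 3.305455)
Vpi = 102.24 V


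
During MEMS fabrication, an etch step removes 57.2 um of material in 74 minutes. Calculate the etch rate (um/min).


Step 1: Etch rate = depth / time
Step 2: rate = 57.2 / 74
rate = 0.773 um/min


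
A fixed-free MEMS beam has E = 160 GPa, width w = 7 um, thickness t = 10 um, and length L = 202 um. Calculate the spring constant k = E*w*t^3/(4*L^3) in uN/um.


Step 1: Convert E to consistent units (1 GPa = 1000 uN/um^2).
E = 160 GPa = 160000 uN/um^2
Step 2: Compute t^3 = 10^3 = 1000
Step 3: Compute L^3 = 202^3 = 8242408
Step 4: k = 160000 * 7 * 1000 / (4 * 8242408)
k = 33.9707 uN/um


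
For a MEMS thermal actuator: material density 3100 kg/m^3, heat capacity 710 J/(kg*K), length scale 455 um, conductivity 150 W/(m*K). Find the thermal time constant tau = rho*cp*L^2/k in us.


Step 1: Convert L to m: L = 455e-6 m
Step 2: L^2 = (455e-6)^2 = 2.07025e-07 m^2
Step 3: tau = 3100 * 710 * 2.07025e-07 / 150 = 3.03774683e-03 s
Step 4: Convert to microseconds (multiply by 1e6).
tau = 3037.747 us


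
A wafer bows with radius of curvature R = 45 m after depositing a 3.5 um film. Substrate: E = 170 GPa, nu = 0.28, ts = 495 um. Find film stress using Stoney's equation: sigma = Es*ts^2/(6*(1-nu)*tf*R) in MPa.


Step 1: Compute numerator: Es * ts^2 = 170 * 495^2 = 41654250 (GPa*um^2)
Step 2: Compute denominator (R in um): 6*(1-nu)*tf*R = 6*0.72*3.5*45e6 = 680400000.0 (um^2)
Step 3: sigma (GPa) = 41654250 / 680400000.0 = 6.122e-02 GPa
Step 4: Convert to MPa (x1000): sigma = 61.2 MPa


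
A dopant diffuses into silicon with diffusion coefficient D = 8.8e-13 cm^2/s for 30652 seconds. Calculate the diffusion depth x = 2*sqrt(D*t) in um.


Step 1: Compute D*t = 8.8e-13 * 30652 = 2.697376e-08 cm^2
Step 2: sqrt(D*t) = 1.64237e-04 cm
Step 3: x = 2 * 1.64237e-04 cm = 3.28474e-04 cm
Step 4: Convert to um (1 cm = 1e4 um): x = 3.285 um


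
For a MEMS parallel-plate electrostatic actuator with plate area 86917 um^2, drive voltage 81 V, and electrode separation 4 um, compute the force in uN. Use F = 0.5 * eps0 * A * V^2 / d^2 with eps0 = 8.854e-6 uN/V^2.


Step 1: Identify parameters.
eps0 = 8.854e-6 uN/V^2, A = 86917 um^2, V = 81 V, d = 4 um
Step 2: Compute V^2 = 81^2 = 6561
Step 3: Compute d^2 = 4^2 = 16
Step 4: F = 0.5 * 8.854e-6 * 86917 * 6561 / 16
F = 157.784 uN


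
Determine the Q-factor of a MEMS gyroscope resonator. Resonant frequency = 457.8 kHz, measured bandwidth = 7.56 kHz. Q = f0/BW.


Step 1: Q = f0 / bandwidth
Step 2: Q = 457.8 / 7.56
Q = 60.6


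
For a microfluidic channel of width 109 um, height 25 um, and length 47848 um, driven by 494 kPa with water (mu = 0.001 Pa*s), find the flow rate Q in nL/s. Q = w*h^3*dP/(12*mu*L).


Step 1: Convert all dimensions to SI (meters).
w = 109e-6 m, h = 25e-6 m, L = 47848e-6 m, dP = 494e3 Pa
Step 2: Q = w * h^3 * dP / (12 * mu * L)
Q = 109e-6 * (25e-6)^3 * 494e3 / (12 * 0.001 * 47848e-6) = 1.46530637e-09 m^3/s
Step 3: Convert Q from m^3/s to nL/s (1 m^3 = 1e12 nL, so multiply by 1e12).
Q = 1465.306 nL/s


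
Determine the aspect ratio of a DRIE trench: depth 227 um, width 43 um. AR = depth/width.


Step 1: AR = depth / width
Step 2: AR = 227 / 43
AR = 5.3


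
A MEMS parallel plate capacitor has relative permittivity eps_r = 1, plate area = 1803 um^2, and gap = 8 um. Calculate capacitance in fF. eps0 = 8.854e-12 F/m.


Step 1: Convert area to m^2: A = 1803e-12 m^2
Step 2: Convert gap to m: d = 8e-6 m
Step 3: C = eps0 * eps_r * A / d
C = 8.854e-12 * 1 * 1803e-12 / 8e-6
Step 4: Convert to fF (multiply by 1e15).
C = 2.0 fF


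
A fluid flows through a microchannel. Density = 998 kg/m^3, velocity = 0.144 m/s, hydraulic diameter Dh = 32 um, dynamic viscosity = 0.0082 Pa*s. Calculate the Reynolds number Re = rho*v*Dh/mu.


Step 1: Convert Dh to meters: Dh = 32e-6 m
Step 2: Re = rho * v * Dh / mu
Re = 998 * 0.144 * 32e-6 / 0.0082
Re = 0.561


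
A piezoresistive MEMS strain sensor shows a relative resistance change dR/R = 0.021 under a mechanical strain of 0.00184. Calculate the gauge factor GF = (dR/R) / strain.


Step 1: Identify values.
dR/R = 0.021, strain = 0.00184
Step 2: GF = (dR/R) / strain = 0.021 / 0.00184
GF = 11.4


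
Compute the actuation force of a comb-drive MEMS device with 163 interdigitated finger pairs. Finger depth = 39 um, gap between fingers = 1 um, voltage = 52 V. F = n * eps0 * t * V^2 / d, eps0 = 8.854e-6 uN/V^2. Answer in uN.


Step 1: Parameters: n=163, eps0=8.854e-6 uN/V^2, t=39 um, V=52 V, d=1 um
Step 2: V^2 = 2704
Step 3: F = 163 * 8.854e-6 * 39 * 2704 / 1
F = 152.194 uN


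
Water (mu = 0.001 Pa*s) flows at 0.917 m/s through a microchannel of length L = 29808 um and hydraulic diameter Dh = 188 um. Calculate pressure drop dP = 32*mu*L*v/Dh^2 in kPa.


Step 1: Convert to SI: L = 29808e-6 m, Dh = 188e-6 m
Step 2: dP = 32 * 0.001 * 29808e-6 * 0.917 / (188e-6)^2
Step 3: dP = 24747.79 Pa
Step 4: Convert to kPa: dP = 24.75 kPa


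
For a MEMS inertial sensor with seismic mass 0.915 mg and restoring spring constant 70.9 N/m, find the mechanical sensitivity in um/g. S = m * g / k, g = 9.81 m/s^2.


Step 1: Convert mass: m = 0.915 mg = 9.15e-07 kg
Step 2: S = m * g / k = 9.15e-07 * 9.81 / 70.9
Step 3: S = 1.27e-07 m/g
Step 4: Convert to um/g: S = 0.127 um/g


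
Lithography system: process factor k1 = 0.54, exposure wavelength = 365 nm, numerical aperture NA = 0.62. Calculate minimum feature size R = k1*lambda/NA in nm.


Step 1: Identify values: k1 = 0.54, lambda = 365 nm, NA = 0.62
Step 2: R = k1 * lambda / NA
R = 0.54 * 365 / 0.62
R = 317.9 nm


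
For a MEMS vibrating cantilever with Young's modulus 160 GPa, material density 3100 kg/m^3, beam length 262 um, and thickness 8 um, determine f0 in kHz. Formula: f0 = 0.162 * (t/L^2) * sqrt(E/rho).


Step 1: Convert units to SI.
t_SI = 8e-6 m, L_SI = 262e-6 m
Step 2: Calculate sqrt(E/rho).
sqrt(160e9 / 3100) = 7184.21 m/s
Step 3: Compute f0.
f0 = 0.162 * 8e-6 / (262e-6)^2 * 7184.21 = 135638.0 Hz = 135.64 kHz


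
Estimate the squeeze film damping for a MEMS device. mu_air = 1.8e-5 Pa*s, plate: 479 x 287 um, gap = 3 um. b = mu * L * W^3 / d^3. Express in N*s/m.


Step 1: Convert to SI.
L = 479e-6 m, W = 287e-6 m, d = 3e-6 m
Step 2: W^3 = (287e-6)^3 = 2.36e-11 m^3
Step 3: d^3 = (3e-6)^3 = 2.70e-17 m^3
Step 4: b = 1.8e-5 * 479e-6 * 2.36e-11 / 2.70e-17
b = 7.55e-03 N*s/m


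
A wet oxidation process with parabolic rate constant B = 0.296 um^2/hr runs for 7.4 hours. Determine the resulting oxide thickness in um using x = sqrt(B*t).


Step 1: Compute B*t = 0.296 * 7.4 = 2.1904
Step 2: x = sqrt(2.1904)
x = 1.48 um


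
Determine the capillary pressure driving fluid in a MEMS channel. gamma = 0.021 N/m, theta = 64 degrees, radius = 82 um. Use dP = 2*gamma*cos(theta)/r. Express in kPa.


Step 1: cos(64 deg) = 0.4384
Step 2: Convert r to m: r = 82e-6 m
Step 3: dP = 2 * 0.021 * 0.4384 / 82e-6 = 224.5 Pa
Step 4: Convert Pa to kPa (divide by 1000).
dP = 0.22 kPa


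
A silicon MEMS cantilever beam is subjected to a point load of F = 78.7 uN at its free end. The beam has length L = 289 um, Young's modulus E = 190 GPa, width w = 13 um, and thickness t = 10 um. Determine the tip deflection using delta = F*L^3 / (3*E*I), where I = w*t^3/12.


Step 1: Calculate the second moment of area.
I = w * t^3 / 12 = 13 * 10^3 / 12 = 1083.3333 um^4
Step 2: Convert E to consistent units (1 GPa = 1000 uN/um^2).
E = 190 GPa = 190000 uN/um^2
Step 3: Calculate tip deflection.
delta = F * L^3 / (3 * E * I)
delta = 78.7 * 289^3 / (3 * 190000 * 1083.3333)
delta = 3.0763 um


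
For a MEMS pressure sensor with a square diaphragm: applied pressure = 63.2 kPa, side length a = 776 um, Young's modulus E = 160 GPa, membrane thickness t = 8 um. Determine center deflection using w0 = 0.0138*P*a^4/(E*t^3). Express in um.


Step 1: Convert pressure to compatible units (E is in GPa, so P in GPa).
P = 63.2 kPa = 63.2e-6 GPa
Step 2: Compute numerator: 0.0138 * P * a^4.
a^4 = 776^4 = 362615934976
numerator = 0.0138 * 63.2e-6 * 362615934976 = 3.162591e+05
Step 3: Compute denominator: E * t^3 = 160 * 8^3 = 81920
Step 4: w0 = numerator / denominator = 3.162591e+05 / 81920 = 3.8606 um


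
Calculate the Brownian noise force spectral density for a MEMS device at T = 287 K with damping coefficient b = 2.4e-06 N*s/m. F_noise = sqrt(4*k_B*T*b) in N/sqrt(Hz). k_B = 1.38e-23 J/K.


Step 1: Compute 4 * k_B * T * b
= 4 * 1.38e-23 * 287 * 2.4e-06
= 3.8022e-26 N^2/Hz
Step 2: F_noise = sqrt(3.8022e-26)
F_noise = 1.95e-13 N/sqrt(Hz)


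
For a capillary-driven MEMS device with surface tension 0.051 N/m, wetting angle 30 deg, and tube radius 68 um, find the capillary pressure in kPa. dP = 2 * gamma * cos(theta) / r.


Step 1: cos(30 deg) = 0.866
Step 2: Convert r to m: r = 68e-6 m
Step 3: dP = 2 * 0.051 * 0.866 / 68e-6 = 1299.0 Pa
Step 4: Convert Pa to kPa (divide by 1000).
dP = 1.3 kPa


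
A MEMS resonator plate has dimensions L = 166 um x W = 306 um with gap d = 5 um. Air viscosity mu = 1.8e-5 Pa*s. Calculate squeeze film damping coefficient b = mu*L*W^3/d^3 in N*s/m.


Step 1: Convert to SI.
L = 166e-6 m, W = 306e-6 m, d = 5e-6 m
Step 2: W^3 = (306e-6)^3 = 2.87e-11 m^3
Step 3: d^3 = (5e-6)^3 = 1.25e-16 m^3
Step 4: b = 1.8e-5 * 166e-6 * 2.87e-11 / 1.25e-16
b = 6.85e-04 N*s/m


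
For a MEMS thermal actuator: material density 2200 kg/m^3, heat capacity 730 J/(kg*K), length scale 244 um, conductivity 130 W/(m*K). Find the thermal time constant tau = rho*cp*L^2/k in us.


Step 1: Convert L to m: L = 244e-6 m
Step 2: L^2 = (244e-6)^2 = 5.9536e-08 m^2
Step 3: tau = 2200 * 730 * 5.9536e-08 / 130 = 7.3549858e-04 s
Step 4: Convert to microseconds (multiply by 1e6).
tau = 735.499 us


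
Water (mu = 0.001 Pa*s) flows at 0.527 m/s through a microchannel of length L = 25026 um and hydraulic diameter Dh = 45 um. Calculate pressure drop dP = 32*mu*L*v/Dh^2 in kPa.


Step 1: Convert to SI: L = 25026e-6 m, Dh = 45e-6 m
Step 2: dP = 32 * 0.001 * 25026e-6 * 0.527 / (45e-6)^2
Step 3: dP = 208414.06 Pa
Step 4: Convert to kPa: dP = 208.41 kPa


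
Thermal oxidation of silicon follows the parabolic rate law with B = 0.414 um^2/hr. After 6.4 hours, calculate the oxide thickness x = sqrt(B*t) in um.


Step 1: Compute B*t = 0.414 * 6.4 = 2.6496
Step 2: x = sqrt(2.6496)
x = 1.628 um


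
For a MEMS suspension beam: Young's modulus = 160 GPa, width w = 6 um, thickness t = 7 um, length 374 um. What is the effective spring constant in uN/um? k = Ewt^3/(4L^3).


Step 1: Convert E to consistent units (1 GPa = 1000 uN/um^2).
E = 160 GPa = 160000 uN/um^2
Step 2: Compute t^3 = 7^3 = 343
Step 3: Compute L^3 = 374^3 = 52313624
Step 4: k = 160000 * 6 * 343 / (4 * 52313624)
k = 1.5736 uN/um


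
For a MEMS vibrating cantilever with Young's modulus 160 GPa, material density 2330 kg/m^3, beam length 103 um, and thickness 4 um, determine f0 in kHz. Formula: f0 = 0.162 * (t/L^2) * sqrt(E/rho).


Step 1: Convert units to SI.
t_SI = 4e-6 m, L_SI = 103e-6 m
Step 2: Calculate sqrt(E/rho).
sqrt(160e9 / 2330) = 8286.71 m/s
Step 3: Compute f0.
f0 = 0.162 * 4e-6 / (103e-6)^2 * 8286.71 = 506154.0 Hz = 506.15 kHz


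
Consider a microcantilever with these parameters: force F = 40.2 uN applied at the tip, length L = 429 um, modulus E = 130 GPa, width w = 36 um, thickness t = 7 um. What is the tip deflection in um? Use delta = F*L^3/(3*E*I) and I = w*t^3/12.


Step 1: Calculate the second moment of area.
I = w * t^3 / 12 = 36 * 7^3 / 12 = 1029.0 um^4
Step 2: Convert E to consistent units (1 GPa = 1000 uN/um^2).
E = 130 GPa = 130000 uN/um^2
Step 3: Calculate tip deflection.
delta = F * L^3 / (3 * E * I)
delta = 40.2 * 429^3 / (3 * 130000 * 1029.0)
delta = 7.9089 um


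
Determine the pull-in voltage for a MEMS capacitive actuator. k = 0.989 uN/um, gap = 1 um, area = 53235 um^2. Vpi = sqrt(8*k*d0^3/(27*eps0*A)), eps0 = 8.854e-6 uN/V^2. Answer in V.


Step 1: Compute numerator: 8 * k * d0^3 = 8 * 0.989 * 1^3 = 7.912
Step 2: Compute denominator: 27 * eps0 * A = 27 * 8.854e-6 * 53235 = 12.726253
Step 3: Vpi = sqrt(7.912 / 12.726253)
Vpi = 0.79 V


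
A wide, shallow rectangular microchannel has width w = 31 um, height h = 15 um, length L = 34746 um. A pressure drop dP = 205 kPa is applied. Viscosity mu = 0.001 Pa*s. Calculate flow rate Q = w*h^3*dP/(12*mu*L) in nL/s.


Step 1: Convert all dimensions to SI (meters).
w = 31e-6 m, h = 15e-6 m, L = 34746e-6 m, dP = 205e3 Pa
Step 2: Q = w * h^3 * dP / (12 * mu * L)
Q = 31e-6 * (15e-6)^3 * 205e3 / (12 * 0.001 * 34746e-6) = 5.14403e-11 m^3/s
Step 3: Convert Q from m^3/s to nL/s (1 m^3 = 1e12 nL, so multiply by 1e12).
Q = 51.44 nL/s


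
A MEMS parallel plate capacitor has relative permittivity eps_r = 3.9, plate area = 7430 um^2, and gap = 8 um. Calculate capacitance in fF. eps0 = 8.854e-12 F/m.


Step 1: Convert area to m^2: A = 7430e-12 m^2
Step 2: Convert gap to m: d = 8e-6 m
Step 3: C = eps0 * eps_r * A / d
C = 8.854e-12 * 3.9 * 7430e-12 / 8e-6
Step 4: Convert to fF (multiply by 1e15).
C = 32.07 fF


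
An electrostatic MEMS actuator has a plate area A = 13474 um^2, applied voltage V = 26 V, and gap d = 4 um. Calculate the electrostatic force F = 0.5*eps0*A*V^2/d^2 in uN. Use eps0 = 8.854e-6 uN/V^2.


Step 1: Identify parameters.
eps0 = 8.854e-6 uN/V^2, A = 13474 um^2, V = 26 V, d = 4 um
Step 2: Compute V^2 = 26^2 = 676
Step 3: Compute d^2 = 4^2 = 16
Step 4: F = 0.5 * 8.854e-6 * 13474 * 676 / 16
F = 2.52 uN


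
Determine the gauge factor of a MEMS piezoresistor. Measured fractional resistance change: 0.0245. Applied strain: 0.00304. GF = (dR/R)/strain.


Step 1: Identify values.
dR/R = 0.0245, strain = 0.00304
Step 2: GF = (dR/R) / strain = 0.0245 / 0.00304
GF = 8.1


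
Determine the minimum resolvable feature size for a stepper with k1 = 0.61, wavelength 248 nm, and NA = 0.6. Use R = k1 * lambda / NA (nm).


Step 1: Identify values: k1 = 0.61, lambda = 248 nm, NA = 0.6
Step 2: R = k1 * lambda / NA
R = 0.61 * 248 / 0.6
R = 252.1 nm


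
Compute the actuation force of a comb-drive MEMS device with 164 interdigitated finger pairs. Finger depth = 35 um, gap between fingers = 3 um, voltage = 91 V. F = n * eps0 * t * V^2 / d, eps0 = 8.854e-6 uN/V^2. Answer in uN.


Step 1: Parameters: n=164, eps0=8.854e-6 uN/V^2, t=35 um, V=91 V, d=3 um
Step 2: V^2 = 8281
Step 3: F = 164 * 8.854e-6 * 35 * 8281 / 3
F = 140.286 uN


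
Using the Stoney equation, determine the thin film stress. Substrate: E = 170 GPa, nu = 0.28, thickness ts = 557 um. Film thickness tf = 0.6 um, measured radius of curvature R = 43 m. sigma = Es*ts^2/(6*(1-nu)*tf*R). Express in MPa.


Step 1: Compute numerator: Es * ts^2 = 170 * 557^2 = 52742330 (GPa*um^2)
Step 2: Compute denominator (R in um): 6*(1-nu)*tf*R = 6*0.72*0.6*43e6 = 111456000.0 (um^2)
Step 3: sigma (GPa) = 52742330 / 111456000.0 = 4.73212e-01 GPa
Step 4: Convert to MPa (x1000): sigma = 473.2 MPa


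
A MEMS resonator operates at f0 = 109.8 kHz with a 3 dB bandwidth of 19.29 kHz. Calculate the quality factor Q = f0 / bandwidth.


Step 1: Q = f0 / bandwidth
Step 2: Q = 109.8 / 19.29
Q = 5.7


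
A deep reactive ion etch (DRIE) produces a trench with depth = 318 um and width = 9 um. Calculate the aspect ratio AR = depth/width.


Step 1: AR = depth / width
Step 2: AR = 318 / 9
AR = 35.3


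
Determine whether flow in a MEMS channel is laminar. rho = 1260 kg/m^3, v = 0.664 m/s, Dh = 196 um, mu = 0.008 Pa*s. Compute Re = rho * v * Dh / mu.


Step 1: Convert Dh to meters: Dh = 196e-6 m
Step 2: Re = rho * v * Dh / mu
Re = 1260 * 0.664 * 196e-6 / 0.008
Re = 20.498
Since Re = 20.498 is below ~2300, the flow is laminar.


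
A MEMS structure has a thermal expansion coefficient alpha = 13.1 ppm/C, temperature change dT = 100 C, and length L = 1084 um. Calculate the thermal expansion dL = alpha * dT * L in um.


Step 1: Convert CTE: alpha = 13.1 ppm/C = 13.1e-6 /C
Step 2: dL = 13.1e-6 * 100 * 1084
dL = 1.42 um


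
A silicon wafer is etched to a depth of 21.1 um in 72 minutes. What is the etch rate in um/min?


Step 1: Etch rate = depth / time
Step 2: rate = 21.1 / 72
rate = 0.293 um/min


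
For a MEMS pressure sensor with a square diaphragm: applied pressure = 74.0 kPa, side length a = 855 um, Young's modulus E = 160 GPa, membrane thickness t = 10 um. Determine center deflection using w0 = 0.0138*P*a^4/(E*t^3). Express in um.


Step 1: Convert pressure to compatible units (E is in GPa, so P in GPa).
P = 74.0 kPa = 74.0e-6 GPa
Step 2: Compute numerator: 0.0138 * P * a^4.
a^4 = 855^4 = 534397550625
numerator = 0.0138 * 74.0e-6 * 534397550625 = 5.457268e+05
Step 3: Compute denominator: E * t^3 = 160 * 10^3 = 160000
Step 4: w0 = numerator / denominator = 5.457268e+05 / 160000 = 3.4108 um


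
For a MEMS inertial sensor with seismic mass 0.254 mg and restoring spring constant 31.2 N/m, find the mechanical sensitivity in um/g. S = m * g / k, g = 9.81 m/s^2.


Step 1: Convert mass: m = 0.254 mg = 2.54e-07 kg
Step 2: S = m * g / k = 2.54e-07 * 9.81 / 31.2
Step 3: S = 7.99e-08 m/g
Step 4: Convert to um/g: S = 0.08 um/g


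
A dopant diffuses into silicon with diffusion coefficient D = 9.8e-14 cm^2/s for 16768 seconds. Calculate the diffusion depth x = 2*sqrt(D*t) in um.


Step 1: Compute D*t = 9.8e-14 * 16768 = 1.643264e-09 cm^2
Step 2: sqrt(D*t) = 4.0537e-05 cm
Step 3: x = 2 * 4.0537e-05 cm = 8.1074e-05 cm
Step 4: Convert to um (1 cm = 1e4 um): x = 0.811 um


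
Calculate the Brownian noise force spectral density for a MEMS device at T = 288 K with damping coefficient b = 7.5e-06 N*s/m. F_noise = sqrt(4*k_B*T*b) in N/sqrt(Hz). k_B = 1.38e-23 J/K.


Step 1: Compute 4 * k_B * T * b
= 4 * 1.38e-23 * 288 * 7.5e-06
= 1.1923e-25 N^2/Hz
Step 2: F_noise = sqrt(1.1923e-25)
F_noise = 3.45e-13 N/sqrt(Hz)


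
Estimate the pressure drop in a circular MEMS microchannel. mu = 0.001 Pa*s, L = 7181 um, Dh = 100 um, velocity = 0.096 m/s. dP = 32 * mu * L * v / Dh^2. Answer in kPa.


Step 1: Convert to SI: L = 7181e-6 m, Dh = 100e-6 m
Step 2: dP = 32 * 0.001 * 7181e-6 * 0.096 / (100e-6)^2
Step 3: dP = 2206.00 Pa
Step 4: Convert to kPa: dP = 2.21 kPa


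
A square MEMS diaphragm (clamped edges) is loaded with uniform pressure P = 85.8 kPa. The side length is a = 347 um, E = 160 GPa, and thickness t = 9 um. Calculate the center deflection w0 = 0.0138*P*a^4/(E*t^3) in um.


Step 1: Convert pressure to compatible units (E is in GPa, so P in GPa).
P = 85.8 kPa = 85.8e-6 GPa
Step 2: Compute numerator: 0.0138 * P * a^4.
a^4 = 347^4 = 14498327281
numerator = 0.0138 * 85.8e-6 * 14498327281 = 1.71666e+04
Step 3: Compute denominator: E * t^3 = 160 * 9^3 = 116640
Step 4: w0 = numerator / denominator = 1.71666e+04 / 116640 = 0.1472 um


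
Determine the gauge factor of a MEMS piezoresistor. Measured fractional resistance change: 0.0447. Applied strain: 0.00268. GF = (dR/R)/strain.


Step 1: Identify values.
dR/R = 0.0447, strain = 0.00268
Step 2: GF = (dR/R) / strain = 0.0447 / 0.00268
GF = 16.7


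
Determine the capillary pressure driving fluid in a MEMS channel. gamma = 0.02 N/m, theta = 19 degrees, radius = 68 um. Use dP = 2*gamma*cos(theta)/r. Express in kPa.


Step 1: cos(19 deg) = 0.9455
Step 2: Convert r to m: r = 68e-6 m
Step 3: dP = 2 * 0.02 * 0.9455 / 68e-6 = 556.2 Pa
Step 4: Convert Pa to kPa (divide by 1000).
dP = 0.56 kPa


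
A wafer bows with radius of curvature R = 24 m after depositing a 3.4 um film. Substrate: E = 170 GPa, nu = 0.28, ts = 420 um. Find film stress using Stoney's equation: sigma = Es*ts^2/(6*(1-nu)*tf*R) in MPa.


Step 1: Compute numerator: Es * ts^2 = 170 * 420^2 = 29988000 (GPa*um^2)
Step 2: Compute denominator (R in um): 6*(1-nu)*tf*R = 6*0.72*3.4*24e6 = 352512000.0 (um^2)
Step 3: sigma (GPa) = 29988000 / 352512000.0 = 8.5069e-02 GPa
Step 4: Convert to MPa (x1000): sigma = 85.1 MPa
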